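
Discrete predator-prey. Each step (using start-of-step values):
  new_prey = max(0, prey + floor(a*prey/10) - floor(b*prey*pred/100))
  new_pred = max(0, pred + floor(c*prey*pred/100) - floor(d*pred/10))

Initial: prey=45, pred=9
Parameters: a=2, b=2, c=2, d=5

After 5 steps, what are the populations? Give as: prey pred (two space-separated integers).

Answer: 17 30

Derivation:
Step 1: prey: 45+9-8=46; pred: 9+8-4=13
Step 2: prey: 46+9-11=44; pred: 13+11-6=18
Step 3: prey: 44+8-15=37; pred: 18+15-9=24
Step 4: prey: 37+7-17=27; pred: 24+17-12=29
Step 5: prey: 27+5-15=17; pred: 29+15-14=30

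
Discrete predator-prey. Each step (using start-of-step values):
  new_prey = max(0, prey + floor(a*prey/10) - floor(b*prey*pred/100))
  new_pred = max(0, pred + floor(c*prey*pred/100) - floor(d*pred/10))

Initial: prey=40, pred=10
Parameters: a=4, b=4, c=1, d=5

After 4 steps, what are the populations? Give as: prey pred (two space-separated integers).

Answer: 51 7

Derivation:
Step 1: prey: 40+16-16=40; pred: 10+4-5=9
Step 2: prey: 40+16-14=42; pred: 9+3-4=8
Step 3: prey: 42+16-13=45; pred: 8+3-4=7
Step 4: prey: 45+18-12=51; pred: 7+3-3=7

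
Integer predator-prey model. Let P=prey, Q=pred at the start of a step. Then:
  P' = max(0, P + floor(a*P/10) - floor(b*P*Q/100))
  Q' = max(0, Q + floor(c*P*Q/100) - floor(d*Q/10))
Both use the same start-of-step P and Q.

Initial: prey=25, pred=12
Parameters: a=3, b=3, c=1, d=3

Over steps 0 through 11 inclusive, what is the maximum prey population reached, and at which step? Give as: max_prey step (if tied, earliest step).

Answer: 39 11

Derivation:
Step 1: prey: 25+7-9=23; pred: 12+3-3=12
Step 2: prey: 23+6-8=21; pred: 12+2-3=11
Step 3: prey: 21+6-6=21; pred: 11+2-3=10
Step 4: prey: 21+6-6=21; pred: 10+2-3=9
Step 5: prey: 21+6-5=22; pred: 9+1-2=8
Step 6: prey: 22+6-5=23; pred: 8+1-2=7
Step 7: prey: 23+6-4=25; pred: 7+1-2=6
Step 8: prey: 25+7-4=28; pred: 6+1-1=6
Step 9: prey: 28+8-5=31; pred: 6+1-1=6
Step 10: prey: 31+9-5=35; pred: 6+1-1=6
Step 11: prey: 35+10-6=39; pred: 6+2-1=7
Max prey = 39 at step 11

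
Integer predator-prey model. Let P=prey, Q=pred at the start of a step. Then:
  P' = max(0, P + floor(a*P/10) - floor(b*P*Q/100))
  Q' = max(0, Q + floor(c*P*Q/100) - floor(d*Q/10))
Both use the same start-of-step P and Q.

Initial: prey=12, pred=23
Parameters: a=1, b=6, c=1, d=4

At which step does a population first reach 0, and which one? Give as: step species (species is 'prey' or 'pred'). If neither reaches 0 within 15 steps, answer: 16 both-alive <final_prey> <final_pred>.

Answer: 1 prey

Derivation:
Step 1: prey: 12+1-16=0; pred: 23+2-9=16
First extinction: prey at step 1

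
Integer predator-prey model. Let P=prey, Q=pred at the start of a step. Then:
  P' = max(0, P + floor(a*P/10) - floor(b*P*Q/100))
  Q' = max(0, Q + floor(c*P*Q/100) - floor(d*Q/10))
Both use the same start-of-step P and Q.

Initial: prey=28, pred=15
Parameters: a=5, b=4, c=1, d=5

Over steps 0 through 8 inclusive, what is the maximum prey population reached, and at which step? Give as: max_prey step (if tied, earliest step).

Step 1: prey: 28+14-16=26; pred: 15+4-7=12
Step 2: prey: 26+13-12=27; pred: 12+3-6=9
Step 3: prey: 27+13-9=31; pred: 9+2-4=7
Step 4: prey: 31+15-8=38; pred: 7+2-3=6
Step 5: prey: 38+19-9=48; pred: 6+2-3=5
Step 6: prey: 48+24-9=63; pred: 5+2-2=5
Step 7: prey: 63+31-12=82; pred: 5+3-2=6
Step 8: prey: 82+41-19=104; pred: 6+4-3=7
Max prey = 104 at step 8

Answer: 104 8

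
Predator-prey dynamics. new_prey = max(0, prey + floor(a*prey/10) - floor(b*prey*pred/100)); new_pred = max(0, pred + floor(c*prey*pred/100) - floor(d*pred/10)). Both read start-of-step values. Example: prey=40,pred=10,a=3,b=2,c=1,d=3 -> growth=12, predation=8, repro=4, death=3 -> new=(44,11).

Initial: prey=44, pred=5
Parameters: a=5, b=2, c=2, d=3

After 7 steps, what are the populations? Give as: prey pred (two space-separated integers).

Step 1: prey: 44+22-4=62; pred: 5+4-1=8
Step 2: prey: 62+31-9=84; pred: 8+9-2=15
Step 3: prey: 84+42-25=101; pred: 15+25-4=36
Step 4: prey: 101+50-72=79; pred: 36+72-10=98
Step 5: prey: 79+39-154=0; pred: 98+154-29=223
Step 6: prey: 0+0-0=0; pred: 223+0-66=157
Step 7: prey: 0+0-0=0; pred: 157+0-47=110

Answer: 0 110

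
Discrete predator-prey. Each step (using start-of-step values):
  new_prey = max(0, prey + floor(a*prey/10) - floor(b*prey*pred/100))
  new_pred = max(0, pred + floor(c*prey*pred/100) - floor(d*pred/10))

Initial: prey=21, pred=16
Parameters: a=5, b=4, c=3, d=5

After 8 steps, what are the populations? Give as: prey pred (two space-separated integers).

Step 1: prey: 21+10-13=18; pred: 16+10-8=18
Step 2: prey: 18+9-12=15; pred: 18+9-9=18
Step 3: prey: 15+7-10=12; pred: 18+8-9=17
Step 4: prey: 12+6-8=10; pred: 17+6-8=15
Step 5: prey: 10+5-6=9; pred: 15+4-7=12
Step 6: prey: 9+4-4=9; pred: 12+3-6=9
Step 7: prey: 9+4-3=10; pred: 9+2-4=7
Step 8: prey: 10+5-2=13; pred: 7+2-3=6

Answer: 13 6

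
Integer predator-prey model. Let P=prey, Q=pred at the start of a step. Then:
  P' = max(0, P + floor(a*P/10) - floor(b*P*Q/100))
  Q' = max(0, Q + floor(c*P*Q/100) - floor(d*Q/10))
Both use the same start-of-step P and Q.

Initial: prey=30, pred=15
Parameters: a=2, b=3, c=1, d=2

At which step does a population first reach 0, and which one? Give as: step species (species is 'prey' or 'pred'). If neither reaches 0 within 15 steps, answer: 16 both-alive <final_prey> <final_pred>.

Step 1: prey: 30+6-13=23; pred: 15+4-3=16
Step 2: prey: 23+4-11=16; pred: 16+3-3=16
Step 3: prey: 16+3-7=12; pred: 16+2-3=15
Step 4: prey: 12+2-5=9; pred: 15+1-3=13
Step 5: prey: 9+1-3=7; pred: 13+1-2=12
Step 6: prey: 7+1-2=6; pred: 12+0-2=10
Step 7: prey: 6+1-1=6; pred: 10+0-2=8
Step 8: prey: 6+1-1=6; pred: 8+0-1=7
Step 9: prey: 6+1-1=6; pred: 7+0-1=6
Step 10: prey: 6+1-1=6; pred: 6+0-1=5
Step 11: prey: 6+1-0=7; pred: 5+0-1=4
Step 12: prey: 7+1-0=8; pred: 4+0-0=4
Step 13: prey: 8+1-0=9; pred: 4+0-0=4
Step 14: prey: 9+1-1=9; pred: 4+0-0=4
Steps 15-15: state stable at prey=9, pred=4 (no change)
No extinction within 15 steps

Answer: 16 both-alive 9 4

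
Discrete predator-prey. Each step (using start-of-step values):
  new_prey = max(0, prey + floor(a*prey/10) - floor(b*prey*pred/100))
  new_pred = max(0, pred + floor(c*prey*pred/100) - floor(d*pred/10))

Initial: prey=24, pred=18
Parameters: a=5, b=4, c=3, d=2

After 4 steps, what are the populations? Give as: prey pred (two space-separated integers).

Answer: 0 32

Derivation:
Step 1: prey: 24+12-17=19; pred: 18+12-3=27
Step 2: prey: 19+9-20=8; pred: 27+15-5=37
Step 3: prey: 8+4-11=1; pred: 37+8-7=38
Step 4: prey: 1+0-1=0; pred: 38+1-7=32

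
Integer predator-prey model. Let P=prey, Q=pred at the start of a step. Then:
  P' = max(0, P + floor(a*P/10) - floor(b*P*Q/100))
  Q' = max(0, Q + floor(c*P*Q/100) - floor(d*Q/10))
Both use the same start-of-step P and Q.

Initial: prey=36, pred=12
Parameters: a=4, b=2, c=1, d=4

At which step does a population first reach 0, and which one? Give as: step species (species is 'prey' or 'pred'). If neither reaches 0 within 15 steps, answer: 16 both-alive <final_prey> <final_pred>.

Answer: 16 both-alive 13 7

Derivation:
Step 1: prey: 36+14-8=42; pred: 12+4-4=12
Step 2: prey: 42+16-10=48; pred: 12+5-4=13
Step 3: prey: 48+19-12=55; pred: 13+6-5=14
Step 4: prey: 55+22-15=62; pred: 14+7-5=16
Step 5: prey: 62+24-19=67; pred: 16+9-6=19
Step 6: prey: 67+26-25=68; pred: 19+12-7=24
Step 7: prey: 68+27-32=63; pred: 24+16-9=31
Step 8: prey: 63+25-39=49; pred: 31+19-12=38
Step 9: prey: 49+19-37=31; pred: 38+18-15=41
Step 10: prey: 31+12-25=18; pred: 41+12-16=37
Step 11: prey: 18+7-13=12; pred: 37+6-14=29
Step 12: prey: 12+4-6=10; pred: 29+3-11=21
Step 13: prey: 10+4-4=10; pred: 21+2-8=15
Step 14: prey: 10+4-3=11; pred: 15+1-6=10
Step 15: prey: 11+4-2=13; pred: 10+1-4=7
No extinction within 15 steps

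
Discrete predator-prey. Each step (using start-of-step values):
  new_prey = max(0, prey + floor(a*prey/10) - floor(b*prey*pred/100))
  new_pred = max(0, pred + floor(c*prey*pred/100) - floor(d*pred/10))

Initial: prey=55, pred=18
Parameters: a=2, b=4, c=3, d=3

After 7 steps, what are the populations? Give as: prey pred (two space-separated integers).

Step 1: prey: 55+11-39=27; pred: 18+29-5=42
Step 2: prey: 27+5-45=0; pred: 42+34-12=64
Step 3: prey: 0+0-0=0; pred: 64+0-19=45
Step 4: prey: 0+0-0=0; pred: 45+0-13=32
Step 5: prey: 0+0-0=0; pred: 32+0-9=23
Step 6: prey: 0+0-0=0; pred: 23+0-6=17
Step 7: prey: 0+0-0=0; pred: 17+0-5=12

Answer: 0 12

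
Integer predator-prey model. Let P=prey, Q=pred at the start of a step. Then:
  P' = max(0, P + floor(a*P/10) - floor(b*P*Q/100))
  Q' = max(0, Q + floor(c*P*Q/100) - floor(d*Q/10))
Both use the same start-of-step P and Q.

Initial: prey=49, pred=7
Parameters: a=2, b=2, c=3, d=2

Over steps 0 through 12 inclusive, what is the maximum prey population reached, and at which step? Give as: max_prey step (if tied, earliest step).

Step 1: prey: 49+9-6=52; pred: 7+10-1=16
Step 2: prey: 52+10-16=46; pred: 16+24-3=37
Step 3: prey: 46+9-34=21; pred: 37+51-7=81
Step 4: prey: 21+4-34=0; pred: 81+51-16=116
Step 5: prey: 0+0-0=0; pred: 116+0-23=93
Step 6: prey: 0+0-0=0; pred: 93+0-18=75
Step 7: prey: 0+0-0=0; pred: 75+0-15=60
Step 8: prey: 0+0-0=0; pred: 60+0-12=48
Step 9: prey: 0+0-0=0; pred: 48+0-9=39
Step 10: prey: 0+0-0=0; pred: 39+0-7=32
Step 11: prey: 0+0-0=0; pred: 32+0-6=26
Step 12: prey: 0+0-0=0; pred: 26+0-5=21
Max prey = 52 at step 1

Answer: 52 1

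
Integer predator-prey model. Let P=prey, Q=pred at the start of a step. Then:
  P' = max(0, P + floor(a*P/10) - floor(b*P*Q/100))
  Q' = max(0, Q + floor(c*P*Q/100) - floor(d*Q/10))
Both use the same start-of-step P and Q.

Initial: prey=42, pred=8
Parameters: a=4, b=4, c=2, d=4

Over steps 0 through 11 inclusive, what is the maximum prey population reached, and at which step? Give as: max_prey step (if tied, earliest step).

Answer: 45 1

Derivation:
Step 1: prey: 42+16-13=45; pred: 8+6-3=11
Step 2: prey: 45+18-19=44; pred: 11+9-4=16
Step 3: prey: 44+17-28=33; pred: 16+14-6=24
Step 4: prey: 33+13-31=15; pred: 24+15-9=30
Step 5: prey: 15+6-18=3; pred: 30+9-12=27
Step 6: prey: 3+1-3=1; pred: 27+1-10=18
Step 7: prey: 1+0-0=1; pred: 18+0-7=11
Step 8: prey: 1+0-0=1; pred: 11+0-4=7
Step 9: prey: 1+0-0=1; pred: 7+0-2=5
Step 10: prey: 1+0-0=1; pred: 5+0-2=3
Step 11: prey: 1+0-0=1; pred: 3+0-1=2
Max prey = 45 at step 1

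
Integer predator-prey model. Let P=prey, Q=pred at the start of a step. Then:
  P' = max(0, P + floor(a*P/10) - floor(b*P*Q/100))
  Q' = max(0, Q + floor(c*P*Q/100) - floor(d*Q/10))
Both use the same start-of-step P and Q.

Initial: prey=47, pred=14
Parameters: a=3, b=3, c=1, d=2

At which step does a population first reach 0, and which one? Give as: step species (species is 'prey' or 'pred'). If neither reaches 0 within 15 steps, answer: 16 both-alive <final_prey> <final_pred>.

Answer: 16 both-alive 2 4

Derivation:
Step 1: prey: 47+14-19=42; pred: 14+6-2=18
Step 2: prey: 42+12-22=32; pred: 18+7-3=22
Step 3: prey: 32+9-21=20; pred: 22+7-4=25
Step 4: prey: 20+6-15=11; pred: 25+5-5=25
Step 5: prey: 11+3-8=6; pred: 25+2-5=22
Step 6: prey: 6+1-3=4; pred: 22+1-4=19
Step 7: prey: 4+1-2=3; pred: 19+0-3=16
Step 8: prey: 3+0-1=2; pred: 16+0-3=13
Step 9: prey: 2+0-0=2; pred: 13+0-2=11
Step 10: prey: 2+0-0=2; pred: 11+0-2=9
Step 11: prey: 2+0-0=2; pred: 9+0-1=8
Step 12: prey: 2+0-0=2; pred: 8+0-1=7
Step 13: prey: 2+0-0=2; pred: 7+0-1=6
Step 14: prey: 2+0-0=2; pred: 6+0-1=5
Step 15: prey: 2+0-0=2; pred: 5+0-1=4
No extinction within 15 steps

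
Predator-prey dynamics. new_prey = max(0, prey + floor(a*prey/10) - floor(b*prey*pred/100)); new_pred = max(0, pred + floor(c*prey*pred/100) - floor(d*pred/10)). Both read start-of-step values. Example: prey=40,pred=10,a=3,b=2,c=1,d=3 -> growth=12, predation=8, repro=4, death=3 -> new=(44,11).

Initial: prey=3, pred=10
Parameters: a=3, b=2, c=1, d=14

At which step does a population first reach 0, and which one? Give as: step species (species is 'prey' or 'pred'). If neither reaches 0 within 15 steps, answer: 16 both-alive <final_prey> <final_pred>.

Answer: 1 pred

Derivation:
Step 1: prey: 3+0-0=3; pred: 10+0-14=0
First extinction: pred at step 1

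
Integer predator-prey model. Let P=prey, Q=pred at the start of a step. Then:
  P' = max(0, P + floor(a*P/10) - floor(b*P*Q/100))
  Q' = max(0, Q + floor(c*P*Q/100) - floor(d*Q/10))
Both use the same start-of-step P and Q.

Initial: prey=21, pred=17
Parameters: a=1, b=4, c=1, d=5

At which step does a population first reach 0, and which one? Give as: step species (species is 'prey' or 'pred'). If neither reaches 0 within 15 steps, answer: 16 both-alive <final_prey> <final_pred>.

Answer: 16 both-alive 4 1

Derivation:
Step 1: prey: 21+2-14=9; pred: 17+3-8=12
Step 2: prey: 9+0-4=5; pred: 12+1-6=7
Step 3: prey: 5+0-1=4; pred: 7+0-3=4
Step 4: prey: 4+0-0=4; pred: 4+0-2=2
Step 5: prey: 4+0-0=4; pred: 2+0-1=1
Step 6: prey: 4+0-0=4; pred: 1+0-0=1
Steps 7-15: state stable at prey=4, pred=1 (no change)
No extinction within 15 steps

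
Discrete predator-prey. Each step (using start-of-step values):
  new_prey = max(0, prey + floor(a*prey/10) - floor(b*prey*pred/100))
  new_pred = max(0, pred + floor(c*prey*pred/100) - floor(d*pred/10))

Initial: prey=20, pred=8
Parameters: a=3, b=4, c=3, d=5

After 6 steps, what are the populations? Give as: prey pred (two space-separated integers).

Step 1: prey: 20+6-6=20; pred: 8+4-4=8
Step 2: prey: 20+6-6=20; pred: 8+4-4=8
Step 3: prey: 20+6-6=20; pred: 8+4-4=8
Step 4: prey: 20+6-6=20; pred: 8+4-4=8
Step 5: prey: 20+6-6=20; pred: 8+4-4=8
Step 6: prey: 20+6-6=20; pred: 8+4-4=8

Answer: 20 8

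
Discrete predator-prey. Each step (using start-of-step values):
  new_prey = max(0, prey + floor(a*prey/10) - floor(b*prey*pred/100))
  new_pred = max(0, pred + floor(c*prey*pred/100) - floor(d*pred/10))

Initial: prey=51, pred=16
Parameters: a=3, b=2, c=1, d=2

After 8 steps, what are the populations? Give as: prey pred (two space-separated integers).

Answer: 2 25

Derivation:
Step 1: prey: 51+15-16=50; pred: 16+8-3=21
Step 2: prey: 50+15-21=44; pred: 21+10-4=27
Step 3: prey: 44+13-23=34; pred: 27+11-5=33
Step 4: prey: 34+10-22=22; pred: 33+11-6=38
Step 5: prey: 22+6-16=12; pred: 38+8-7=39
Step 6: prey: 12+3-9=6; pred: 39+4-7=36
Step 7: prey: 6+1-4=3; pred: 36+2-7=31
Step 8: prey: 3+0-1=2; pred: 31+0-6=25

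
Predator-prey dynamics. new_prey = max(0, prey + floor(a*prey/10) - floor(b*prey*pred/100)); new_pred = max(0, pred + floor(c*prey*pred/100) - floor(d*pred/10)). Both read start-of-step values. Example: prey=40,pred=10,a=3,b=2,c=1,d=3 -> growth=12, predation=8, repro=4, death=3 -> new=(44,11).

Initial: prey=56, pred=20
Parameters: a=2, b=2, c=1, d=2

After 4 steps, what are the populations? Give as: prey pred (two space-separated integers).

Step 1: prey: 56+11-22=45; pred: 20+11-4=27
Step 2: prey: 45+9-24=30; pred: 27+12-5=34
Step 3: prey: 30+6-20=16; pred: 34+10-6=38
Step 4: prey: 16+3-12=7; pred: 38+6-7=37

Answer: 7 37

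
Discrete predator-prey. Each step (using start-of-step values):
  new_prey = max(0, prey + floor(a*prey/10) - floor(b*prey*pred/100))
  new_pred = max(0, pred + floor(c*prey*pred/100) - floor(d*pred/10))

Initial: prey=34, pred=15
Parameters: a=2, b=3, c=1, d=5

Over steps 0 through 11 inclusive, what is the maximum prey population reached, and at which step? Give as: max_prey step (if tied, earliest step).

Step 1: prey: 34+6-15=25; pred: 15+5-7=13
Step 2: prey: 25+5-9=21; pred: 13+3-6=10
Step 3: prey: 21+4-6=19; pred: 10+2-5=7
Step 4: prey: 19+3-3=19; pred: 7+1-3=5
Step 5: prey: 19+3-2=20; pred: 5+0-2=3
Step 6: prey: 20+4-1=23; pred: 3+0-1=2
Step 7: prey: 23+4-1=26; pred: 2+0-1=1
Step 8: prey: 26+5-0=31; pred: 1+0-0=1
Step 9: prey: 31+6-0=37; pred: 1+0-0=1
Step 10: prey: 37+7-1=43; pred: 1+0-0=1
Step 11: prey: 43+8-1=50; pred: 1+0-0=1
Max prey = 50 at step 11

Answer: 50 11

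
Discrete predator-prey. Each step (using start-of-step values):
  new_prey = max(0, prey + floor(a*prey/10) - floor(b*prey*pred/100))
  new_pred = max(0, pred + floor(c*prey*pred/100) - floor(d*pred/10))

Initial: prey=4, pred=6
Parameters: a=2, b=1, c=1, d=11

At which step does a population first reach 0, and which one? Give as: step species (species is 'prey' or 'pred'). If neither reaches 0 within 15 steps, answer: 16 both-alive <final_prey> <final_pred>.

Answer: 1 pred

Derivation:
Step 1: prey: 4+0-0=4; pred: 6+0-6=0
First extinction: pred at step 1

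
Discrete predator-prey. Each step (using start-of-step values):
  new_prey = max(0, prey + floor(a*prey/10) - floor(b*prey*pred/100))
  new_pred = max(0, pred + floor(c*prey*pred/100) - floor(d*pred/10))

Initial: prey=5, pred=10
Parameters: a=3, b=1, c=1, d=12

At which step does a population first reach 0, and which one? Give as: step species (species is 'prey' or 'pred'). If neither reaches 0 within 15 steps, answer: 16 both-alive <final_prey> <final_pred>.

Step 1: prey: 5+1-0=6; pred: 10+0-12=0
First extinction: pred at step 1

Answer: 1 pred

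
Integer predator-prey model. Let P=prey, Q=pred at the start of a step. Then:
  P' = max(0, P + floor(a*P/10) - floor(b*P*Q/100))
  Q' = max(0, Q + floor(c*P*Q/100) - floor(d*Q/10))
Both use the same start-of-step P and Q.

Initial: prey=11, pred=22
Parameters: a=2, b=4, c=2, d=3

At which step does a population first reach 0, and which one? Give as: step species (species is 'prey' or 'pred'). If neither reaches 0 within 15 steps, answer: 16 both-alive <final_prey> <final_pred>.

Step 1: prey: 11+2-9=4; pred: 22+4-6=20
Step 2: prey: 4+0-3=1; pred: 20+1-6=15
Step 3: prey: 1+0-0=1; pred: 15+0-4=11
Step 4: prey: 1+0-0=1; pred: 11+0-3=8
Step 5: prey: 1+0-0=1; pred: 8+0-2=6
Step 6: prey: 1+0-0=1; pred: 6+0-1=5
Step 7: prey: 1+0-0=1; pred: 5+0-1=4
Step 8: prey: 1+0-0=1; pred: 4+0-1=3
Step 9: prey: 1+0-0=1; pred: 3+0-0=3
Steps 10-15: state stable at prey=1, pred=3 (no change)
No extinction within 15 steps

Answer: 16 both-alive 1 3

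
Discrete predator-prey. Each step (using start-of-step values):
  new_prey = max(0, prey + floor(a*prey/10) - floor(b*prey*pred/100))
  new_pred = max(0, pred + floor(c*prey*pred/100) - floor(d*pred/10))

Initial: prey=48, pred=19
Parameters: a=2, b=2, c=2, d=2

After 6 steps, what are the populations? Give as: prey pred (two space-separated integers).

Step 1: prey: 48+9-18=39; pred: 19+18-3=34
Step 2: prey: 39+7-26=20; pred: 34+26-6=54
Step 3: prey: 20+4-21=3; pred: 54+21-10=65
Step 4: prey: 3+0-3=0; pred: 65+3-13=55
Step 5: prey: 0+0-0=0; pred: 55+0-11=44
Step 6: prey: 0+0-0=0; pred: 44+0-8=36

Answer: 0 36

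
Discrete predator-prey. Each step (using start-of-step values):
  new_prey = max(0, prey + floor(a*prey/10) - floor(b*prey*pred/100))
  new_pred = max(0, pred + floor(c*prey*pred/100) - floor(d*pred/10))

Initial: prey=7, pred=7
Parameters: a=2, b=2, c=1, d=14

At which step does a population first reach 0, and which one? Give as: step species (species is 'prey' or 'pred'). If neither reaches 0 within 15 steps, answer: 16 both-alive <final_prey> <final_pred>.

Answer: 1 pred

Derivation:
Step 1: prey: 7+1-0=8; pred: 7+0-9=0
First extinction: pred at step 1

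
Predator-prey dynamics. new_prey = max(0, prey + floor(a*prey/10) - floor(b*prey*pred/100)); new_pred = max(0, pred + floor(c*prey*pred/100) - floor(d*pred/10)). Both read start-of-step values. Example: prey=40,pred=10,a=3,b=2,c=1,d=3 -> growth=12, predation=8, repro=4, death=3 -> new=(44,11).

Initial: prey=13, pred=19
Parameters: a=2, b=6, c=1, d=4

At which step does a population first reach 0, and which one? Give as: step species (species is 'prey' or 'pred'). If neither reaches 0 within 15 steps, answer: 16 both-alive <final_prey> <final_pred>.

Answer: 16 both-alive 1 2

Derivation:
Step 1: prey: 13+2-14=1; pred: 19+2-7=14
Step 2: prey: 1+0-0=1; pred: 14+0-5=9
Step 3: prey: 1+0-0=1; pred: 9+0-3=6
Step 4: prey: 1+0-0=1; pred: 6+0-2=4
Step 5: prey: 1+0-0=1; pred: 4+0-1=3
Step 6: prey: 1+0-0=1; pred: 3+0-1=2
Step 7: prey: 1+0-0=1; pred: 2+0-0=2
Steps 8-15: state stable at prey=1, pred=2 (no change)
No extinction within 15 steps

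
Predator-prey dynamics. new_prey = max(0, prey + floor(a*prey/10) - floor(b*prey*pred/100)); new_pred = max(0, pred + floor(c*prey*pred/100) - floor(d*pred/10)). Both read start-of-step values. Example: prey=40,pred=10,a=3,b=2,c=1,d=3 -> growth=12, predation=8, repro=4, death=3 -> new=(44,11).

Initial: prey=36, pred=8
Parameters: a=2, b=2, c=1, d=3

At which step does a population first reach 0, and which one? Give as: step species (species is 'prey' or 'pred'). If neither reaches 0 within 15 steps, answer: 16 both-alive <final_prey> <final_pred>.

Step 1: prey: 36+7-5=38; pred: 8+2-2=8
Step 2: prey: 38+7-6=39; pred: 8+3-2=9
Step 3: prey: 39+7-7=39; pred: 9+3-2=10
Step 4: prey: 39+7-7=39; pred: 10+3-3=10
Steps 5-15: state stable at prey=39, pred=10 (no change)
No extinction within 15 steps

Answer: 16 both-alive 39 10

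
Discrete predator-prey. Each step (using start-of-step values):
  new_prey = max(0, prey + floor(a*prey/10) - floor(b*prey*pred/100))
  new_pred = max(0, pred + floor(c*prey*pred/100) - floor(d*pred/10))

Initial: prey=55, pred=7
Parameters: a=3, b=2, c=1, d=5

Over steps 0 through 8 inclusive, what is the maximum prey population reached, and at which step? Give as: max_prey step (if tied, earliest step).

Answer: 96 5

Derivation:
Step 1: prey: 55+16-7=64; pred: 7+3-3=7
Step 2: prey: 64+19-8=75; pred: 7+4-3=8
Step 3: prey: 75+22-12=85; pred: 8+6-4=10
Step 4: prey: 85+25-17=93; pred: 10+8-5=13
Step 5: prey: 93+27-24=96; pred: 13+12-6=19
Step 6: prey: 96+28-36=88; pred: 19+18-9=28
Step 7: prey: 88+26-49=65; pred: 28+24-14=38
Step 8: prey: 65+19-49=35; pred: 38+24-19=43
Max prey = 96 at step 5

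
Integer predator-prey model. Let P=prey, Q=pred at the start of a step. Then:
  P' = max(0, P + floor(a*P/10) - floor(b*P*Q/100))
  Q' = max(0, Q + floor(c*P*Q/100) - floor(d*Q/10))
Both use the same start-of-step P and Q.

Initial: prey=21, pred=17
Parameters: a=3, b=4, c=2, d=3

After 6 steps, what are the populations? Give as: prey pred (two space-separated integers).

Step 1: prey: 21+6-14=13; pred: 17+7-5=19
Step 2: prey: 13+3-9=7; pred: 19+4-5=18
Step 3: prey: 7+2-5=4; pred: 18+2-5=15
Step 4: prey: 4+1-2=3; pred: 15+1-4=12
Step 5: prey: 3+0-1=2; pred: 12+0-3=9
Step 6: prey: 2+0-0=2; pred: 9+0-2=7

Answer: 2 7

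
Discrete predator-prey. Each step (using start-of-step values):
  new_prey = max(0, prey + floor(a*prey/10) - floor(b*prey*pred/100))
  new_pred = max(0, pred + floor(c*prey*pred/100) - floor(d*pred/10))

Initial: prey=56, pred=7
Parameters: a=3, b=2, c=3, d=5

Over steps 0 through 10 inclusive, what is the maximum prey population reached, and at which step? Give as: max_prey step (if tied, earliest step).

Answer: 65 1

Derivation:
Step 1: prey: 56+16-7=65; pred: 7+11-3=15
Step 2: prey: 65+19-19=65; pred: 15+29-7=37
Step 3: prey: 65+19-48=36; pred: 37+72-18=91
Step 4: prey: 36+10-65=0; pred: 91+98-45=144
Step 5: prey: 0+0-0=0; pred: 144+0-72=72
Step 6: prey: 0+0-0=0; pred: 72+0-36=36
Step 7: prey: 0+0-0=0; pred: 36+0-18=18
Step 8: prey: 0+0-0=0; pred: 18+0-9=9
Step 9: prey: 0+0-0=0; pred: 9+0-4=5
Step 10: prey: 0+0-0=0; pred: 5+0-2=3
Max prey = 65 at step 1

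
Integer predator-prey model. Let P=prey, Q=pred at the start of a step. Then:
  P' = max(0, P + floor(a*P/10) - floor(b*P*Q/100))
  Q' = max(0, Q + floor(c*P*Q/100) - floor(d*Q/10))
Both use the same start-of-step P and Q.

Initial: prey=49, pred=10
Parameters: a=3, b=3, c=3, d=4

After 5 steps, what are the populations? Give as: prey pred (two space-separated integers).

Step 1: prey: 49+14-14=49; pred: 10+14-4=20
Step 2: prey: 49+14-29=34; pred: 20+29-8=41
Step 3: prey: 34+10-41=3; pred: 41+41-16=66
Step 4: prey: 3+0-5=0; pred: 66+5-26=45
Step 5: prey: 0+0-0=0; pred: 45+0-18=27

Answer: 0 27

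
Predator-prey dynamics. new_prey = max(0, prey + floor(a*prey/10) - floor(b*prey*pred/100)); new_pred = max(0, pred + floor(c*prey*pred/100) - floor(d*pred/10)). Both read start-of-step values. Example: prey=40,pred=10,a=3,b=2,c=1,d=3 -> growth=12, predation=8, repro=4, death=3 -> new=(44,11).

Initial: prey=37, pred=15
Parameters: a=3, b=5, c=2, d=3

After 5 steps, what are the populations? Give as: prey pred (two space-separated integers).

Answer: 0 10

Derivation:
Step 1: prey: 37+11-27=21; pred: 15+11-4=22
Step 2: prey: 21+6-23=4; pred: 22+9-6=25
Step 3: prey: 4+1-5=0; pred: 25+2-7=20
Step 4: prey: 0+0-0=0; pred: 20+0-6=14
Step 5: prey: 0+0-0=0; pred: 14+0-4=10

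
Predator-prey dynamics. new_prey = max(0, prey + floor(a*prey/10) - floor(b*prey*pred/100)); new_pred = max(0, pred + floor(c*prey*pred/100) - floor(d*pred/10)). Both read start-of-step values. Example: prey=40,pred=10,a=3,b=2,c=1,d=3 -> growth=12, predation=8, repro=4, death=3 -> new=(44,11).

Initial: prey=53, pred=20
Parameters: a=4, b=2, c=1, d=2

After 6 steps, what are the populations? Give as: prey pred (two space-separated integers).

Answer: 4 42

Derivation:
Step 1: prey: 53+21-21=53; pred: 20+10-4=26
Step 2: prey: 53+21-27=47; pred: 26+13-5=34
Step 3: prey: 47+18-31=34; pred: 34+15-6=43
Step 4: prey: 34+13-29=18; pred: 43+14-8=49
Step 5: prey: 18+7-17=8; pred: 49+8-9=48
Step 6: prey: 8+3-7=4; pred: 48+3-9=42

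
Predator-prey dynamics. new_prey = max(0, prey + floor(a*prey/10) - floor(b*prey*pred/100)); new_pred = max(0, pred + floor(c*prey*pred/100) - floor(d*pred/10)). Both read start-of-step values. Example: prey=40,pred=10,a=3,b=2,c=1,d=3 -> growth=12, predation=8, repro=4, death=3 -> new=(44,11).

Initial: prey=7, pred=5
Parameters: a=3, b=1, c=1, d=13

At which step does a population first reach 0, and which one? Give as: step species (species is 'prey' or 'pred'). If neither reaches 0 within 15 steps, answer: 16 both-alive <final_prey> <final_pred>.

Answer: 1 pred

Derivation:
Step 1: prey: 7+2-0=9; pred: 5+0-6=0
First extinction: pred at step 1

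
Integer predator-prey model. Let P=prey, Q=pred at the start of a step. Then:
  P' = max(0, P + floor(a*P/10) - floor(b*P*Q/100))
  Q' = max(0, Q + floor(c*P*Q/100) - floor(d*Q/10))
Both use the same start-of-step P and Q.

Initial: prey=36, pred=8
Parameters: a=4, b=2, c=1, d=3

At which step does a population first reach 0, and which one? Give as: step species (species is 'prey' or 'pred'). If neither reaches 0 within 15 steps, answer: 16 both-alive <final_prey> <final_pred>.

Answer: 10 prey

Derivation:
Step 1: prey: 36+14-5=45; pred: 8+2-2=8
Step 2: prey: 45+18-7=56; pred: 8+3-2=9
Step 3: prey: 56+22-10=68; pred: 9+5-2=12
Step 4: prey: 68+27-16=79; pred: 12+8-3=17
Step 5: prey: 79+31-26=84; pred: 17+13-5=25
Step 6: prey: 84+33-42=75; pred: 25+21-7=39
Step 7: prey: 75+30-58=47; pred: 39+29-11=57
Step 8: prey: 47+18-53=12; pred: 57+26-17=66
Step 9: prey: 12+4-15=1; pred: 66+7-19=54
Step 10: prey: 1+0-1=0; pred: 54+0-16=38
First extinction: prey at step 10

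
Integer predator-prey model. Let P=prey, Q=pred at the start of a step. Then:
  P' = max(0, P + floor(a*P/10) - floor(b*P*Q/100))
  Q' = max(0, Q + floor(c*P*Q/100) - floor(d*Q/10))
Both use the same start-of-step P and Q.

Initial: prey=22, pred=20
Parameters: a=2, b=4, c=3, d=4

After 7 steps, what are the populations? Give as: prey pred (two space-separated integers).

Answer: 1 2

Derivation:
Step 1: prey: 22+4-17=9; pred: 20+13-8=25
Step 2: prey: 9+1-9=1; pred: 25+6-10=21
Step 3: prey: 1+0-0=1; pred: 21+0-8=13
Step 4: prey: 1+0-0=1; pred: 13+0-5=8
Step 5: prey: 1+0-0=1; pred: 8+0-3=5
Step 6: prey: 1+0-0=1; pred: 5+0-2=3
Step 7: prey: 1+0-0=1; pred: 3+0-1=2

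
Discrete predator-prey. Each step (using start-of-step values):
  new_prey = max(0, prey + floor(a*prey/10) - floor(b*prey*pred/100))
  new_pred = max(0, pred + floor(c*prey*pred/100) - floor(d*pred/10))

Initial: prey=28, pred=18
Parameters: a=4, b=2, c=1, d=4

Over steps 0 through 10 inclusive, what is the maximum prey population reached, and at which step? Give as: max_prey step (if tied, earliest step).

Step 1: prey: 28+11-10=29; pred: 18+5-7=16
Step 2: prey: 29+11-9=31; pred: 16+4-6=14
Step 3: prey: 31+12-8=35; pred: 14+4-5=13
Step 4: prey: 35+14-9=40; pred: 13+4-5=12
Step 5: prey: 40+16-9=47; pred: 12+4-4=12
Step 6: prey: 47+18-11=54; pred: 12+5-4=13
Step 7: prey: 54+21-14=61; pred: 13+7-5=15
Step 8: prey: 61+24-18=67; pred: 15+9-6=18
Step 9: prey: 67+26-24=69; pred: 18+12-7=23
Step 10: prey: 69+27-31=65; pred: 23+15-9=29
Max prey = 69 at step 9

Answer: 69 9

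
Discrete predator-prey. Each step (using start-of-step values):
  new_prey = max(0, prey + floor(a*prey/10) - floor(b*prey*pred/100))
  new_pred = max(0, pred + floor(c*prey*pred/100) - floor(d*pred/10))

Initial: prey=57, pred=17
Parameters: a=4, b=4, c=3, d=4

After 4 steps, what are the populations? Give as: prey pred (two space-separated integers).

Answer: 0 27

Derivation:
Step 1: prey: 57+22-38=41; pred: 17+29-6=40
Step 2: prey: 41+16-65=0; pred: 40+49-16=73
Step 3: prey: 0+0-0=0; pred: 73+0-29=44
Step 4: prey: 0+0-0=0; pred: 44+0-17=27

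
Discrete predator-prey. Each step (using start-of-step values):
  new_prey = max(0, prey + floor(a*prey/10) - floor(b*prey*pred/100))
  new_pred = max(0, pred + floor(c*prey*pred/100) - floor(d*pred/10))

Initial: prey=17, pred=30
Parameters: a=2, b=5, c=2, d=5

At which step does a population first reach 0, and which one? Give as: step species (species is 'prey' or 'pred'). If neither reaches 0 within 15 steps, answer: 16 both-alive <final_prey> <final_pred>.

Answer: 1 prey

Derivation:
Step 1: prey: 17+3-25=0; pred: 30+10-15=25
First extinction: prey at step 1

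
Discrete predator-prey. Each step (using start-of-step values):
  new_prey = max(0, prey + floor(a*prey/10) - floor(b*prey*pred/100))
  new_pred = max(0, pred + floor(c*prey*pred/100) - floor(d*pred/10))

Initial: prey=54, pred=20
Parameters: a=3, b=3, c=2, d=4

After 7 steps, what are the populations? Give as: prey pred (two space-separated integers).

Answer: 0 6

Derivation:
Step 1: prey: 54+16-32=38; pred: 20+21-8=33
Step 2: prey: 38+11-37=12; pred: 33+25-13=45
Step 3: prey: 12+3-16=0; pred: 45+10-18=37
Step 4: prey: 0+0-0=0; pred: 37+0-14=23
Step 5: prey: 0+0-0=0; pred: 23+0-9=14
Step 6: prey: 0+0-0=0; pred: 14+0-5=9
Step 7: prey: 0+0-0=0; pred: 9+0-3=6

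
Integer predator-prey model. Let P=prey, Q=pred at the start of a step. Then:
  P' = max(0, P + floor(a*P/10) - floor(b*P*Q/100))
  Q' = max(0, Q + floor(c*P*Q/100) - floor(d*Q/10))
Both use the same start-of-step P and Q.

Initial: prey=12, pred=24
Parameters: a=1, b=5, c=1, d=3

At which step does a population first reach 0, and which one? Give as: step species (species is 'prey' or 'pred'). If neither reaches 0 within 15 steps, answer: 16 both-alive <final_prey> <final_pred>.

Answer: 1 prey

Derivation:
Step 1: prey: 12+1-14=0; pred: 24+2-7=19
First extinction: prey at step 1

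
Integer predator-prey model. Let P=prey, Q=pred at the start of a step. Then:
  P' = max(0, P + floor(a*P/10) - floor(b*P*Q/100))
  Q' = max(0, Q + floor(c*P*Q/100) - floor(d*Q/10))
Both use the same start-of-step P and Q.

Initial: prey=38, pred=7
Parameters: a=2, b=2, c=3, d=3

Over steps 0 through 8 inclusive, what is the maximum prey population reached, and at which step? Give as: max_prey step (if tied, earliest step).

Step 1: prey: 38+7-5=40; pred: 7+7-2=12
Step 2: prey: 40+8-9=39; pred: 12+14-3=23
Step 3: prey: 39+7-17=29; pred: 23+26-6=43
Step 4: prey: 29+5-24=10; pred: 43+37-12=68
Step 5: prey: 10+2-13=0; pred: 68+20-20=68
Step 6: prey: 0+0-0=0; pred: 68+0-20=48
Step 7: prey: 0+0-0=0; pred: 48+0-14=34
Step 8: prey: 0+0-0=0; pred: 34+0-10=24
Max prey = 40 at step 1

Answer: 40 1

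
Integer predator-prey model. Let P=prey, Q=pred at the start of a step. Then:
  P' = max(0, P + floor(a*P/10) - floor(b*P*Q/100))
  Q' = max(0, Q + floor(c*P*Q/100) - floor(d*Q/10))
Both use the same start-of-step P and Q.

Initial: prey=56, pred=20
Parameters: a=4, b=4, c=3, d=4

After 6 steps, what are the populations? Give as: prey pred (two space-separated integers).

Answer: 0 11

Derivation:
Step 1: prey: 56+22-44=34; pred: 20+33-8=45
Step 2: prey: 34+13-61=0; pred: 45+45-18=72
Step 3: prey: 0+0-0=0; pred: 72+0-28=44
Step 4: prey: 0+0-0=0; pred: 44+0-17=27
Step 5: prey: 0+0-0=0; pred: 27+0-10=17
Step 6: prey: 0+0-0=0; pred: 17+0-6=11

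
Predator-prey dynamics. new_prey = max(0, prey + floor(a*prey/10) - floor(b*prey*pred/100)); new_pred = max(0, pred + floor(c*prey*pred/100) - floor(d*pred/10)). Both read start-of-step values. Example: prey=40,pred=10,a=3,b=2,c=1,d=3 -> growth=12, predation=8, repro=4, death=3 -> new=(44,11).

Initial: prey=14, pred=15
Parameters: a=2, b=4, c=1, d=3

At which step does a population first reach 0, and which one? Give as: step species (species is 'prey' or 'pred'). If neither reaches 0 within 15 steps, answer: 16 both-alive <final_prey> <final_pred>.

Answer: 16 both-alive 3 3

Derivation:
Step 1: prey: 14+2-8=8; pred: 15+2-4=13
Step 2: prey: 8+1-4=5; pred: 13+1-3=11
Step 3: prey: 5+1-2=4; pred: 11+0-3=8
Step 4: prey: 4+0-1=3; pred: 8+0-2=6
Step 5: prey: 3+0-0=3; pred: 6+0-1=5
Step 6: prey: 3+0-0=3; pred: 5+0-1=4
Step 7: prey: 3+0-0=3; pred: 4+0-1=3
Step 8: prey: 3+0-0=3; pred: 3+0-0=3
Steps 9-15: state stable at prey=3, pred=3 (no change)
No extinction within 15 steps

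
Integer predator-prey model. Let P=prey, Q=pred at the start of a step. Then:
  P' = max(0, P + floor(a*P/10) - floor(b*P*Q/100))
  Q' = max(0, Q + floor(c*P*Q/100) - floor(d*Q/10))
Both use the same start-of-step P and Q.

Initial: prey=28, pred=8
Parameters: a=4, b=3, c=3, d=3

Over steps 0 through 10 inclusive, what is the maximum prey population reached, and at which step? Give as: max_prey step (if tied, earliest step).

Answer: 35 2

Derivation:
Step 1: prey: 28+11-6=33; pred: 8+6-2=12
Step 2: prey: 33+13-11=35; pred: 12+11-3=20
Step 3: prey: 35+14-21=28; pred: 20+21-6=35
Step 4: prey: 28+11-29=10; pred: 35+29-10=54
Step 5: prey: 10+4-16=0; pred: 54+16-16=54
Step 6: prey: 0+0-0=0; pred: 54+0-16=38
Step 7: prey: 0+0-0=0; pred: 38+0-11=27
Step 8: prey: 0+0-0=0; pred: 27+0-8=19
Step 9: prey: 0+0-0=0; pred: 19+0-5=14
Step 10: prey: 0+0-0=0; pred: 14+0-4=10
Max prey = 35 at step 2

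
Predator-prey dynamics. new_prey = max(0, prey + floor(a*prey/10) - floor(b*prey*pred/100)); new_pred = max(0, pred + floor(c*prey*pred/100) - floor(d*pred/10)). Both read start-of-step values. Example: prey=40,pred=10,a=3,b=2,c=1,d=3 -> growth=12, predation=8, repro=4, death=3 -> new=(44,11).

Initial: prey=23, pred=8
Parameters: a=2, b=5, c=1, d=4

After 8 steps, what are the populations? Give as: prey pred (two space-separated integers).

Answer: 24 2

Derivation:
Step 1: prey: 23+4-9=18; pred: 8+1-3=6
Step 2: prey: 18+3-5=16; pred: 6+1-2=5
Step 3: prey: 16+3-4=15; pred: 5+0-2=3
Step 4: prey: 15+3-2=16; pred: 3+0-1=2
Step 5: prey: 16+3-1=18; pred: 2+0-0=2
Step 6: prey: 18+3-1=20; pred: 2+0-0=2
Step 7: prey: 20+4-2=22; pred: 2+0-0=2
Step 8: prey: 22+4-2=24; pred: 2+0-0=2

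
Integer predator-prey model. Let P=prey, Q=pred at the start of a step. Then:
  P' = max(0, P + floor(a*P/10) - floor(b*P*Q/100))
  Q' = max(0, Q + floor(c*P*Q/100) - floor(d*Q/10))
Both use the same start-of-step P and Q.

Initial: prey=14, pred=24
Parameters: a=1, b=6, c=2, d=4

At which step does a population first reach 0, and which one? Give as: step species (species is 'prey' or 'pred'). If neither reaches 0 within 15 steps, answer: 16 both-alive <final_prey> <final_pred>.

Answer: 1 prey

Derivation:
Step 1: prey: 14+1-20=0; pred: 24+6-9=21
First extinction: prey at step 1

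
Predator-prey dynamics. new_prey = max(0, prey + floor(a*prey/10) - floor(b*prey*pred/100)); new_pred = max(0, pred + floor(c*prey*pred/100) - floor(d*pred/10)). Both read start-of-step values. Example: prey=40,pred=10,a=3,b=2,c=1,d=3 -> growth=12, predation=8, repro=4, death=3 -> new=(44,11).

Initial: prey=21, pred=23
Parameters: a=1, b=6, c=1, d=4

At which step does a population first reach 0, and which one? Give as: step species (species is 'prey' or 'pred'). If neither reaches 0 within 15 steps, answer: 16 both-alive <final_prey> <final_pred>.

Step 1: prey: 21+2-28=0; pred: 23+4-9=18
First extinction: prey at step 1

Answer: 1 prey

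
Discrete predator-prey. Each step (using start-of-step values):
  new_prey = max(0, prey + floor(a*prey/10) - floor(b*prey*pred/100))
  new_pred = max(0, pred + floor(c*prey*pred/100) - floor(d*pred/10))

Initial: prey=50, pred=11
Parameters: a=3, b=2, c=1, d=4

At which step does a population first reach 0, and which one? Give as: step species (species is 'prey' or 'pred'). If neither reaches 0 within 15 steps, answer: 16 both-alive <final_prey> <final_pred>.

Step 1: prey: 50+15-11=54; pred: 11+5-4=12
Step 2: prey: 54+16-12=58; pred: 12+6-4=14
Step 3: prey: 58+17-16=59; pred: 14+8-5=17
Step 4: prey: 59+17-20=56; pred: 17+10-6=21
Step 5: prey: 56+16-23=49; pred: 21+11-8=24
Step 6: prey: 49+14-23=40; pred: 24+11-9=26
Step 7: prey: 40+12-20=32; pred: 26+10-10=26
Step 8: prey: 32+9-16=25; pred: 26+8-10=24
Step 9: prey: 25+7-12=20; pred: 24+6-9=21
Step 10: prey: 20+6-8=18; pred: 21+4-8=17
Step 11: prey: 18+5-6=17; pred: 17+3-6=14
Step 12: prey: 17+5-4=18; pred: 14+2-5=11
Step 13: prey: 18+5-3=20; pred: 11+1-4=8
Step 14: prey: 20+6-3=23; pred: 8+1-3=6
Step 15: prey: 23+6-2=27; pred: 6+1-2=5
No extinction within 15 steps

Answer: 16 both-alive 27 5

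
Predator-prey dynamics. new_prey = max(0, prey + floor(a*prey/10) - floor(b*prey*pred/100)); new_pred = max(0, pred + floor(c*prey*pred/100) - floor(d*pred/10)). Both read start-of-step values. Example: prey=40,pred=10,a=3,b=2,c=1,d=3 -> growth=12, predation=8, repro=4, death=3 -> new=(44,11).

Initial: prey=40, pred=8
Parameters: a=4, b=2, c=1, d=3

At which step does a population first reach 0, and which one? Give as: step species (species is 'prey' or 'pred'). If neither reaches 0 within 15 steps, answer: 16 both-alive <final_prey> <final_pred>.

Step 1: prey: 40+16-6=50; pred: 8+3-2=9
Step 2: prey: 50+20-9=61; pred: 9+4-2=11
Step 3: prey: 61+24-13=72; pred: 11+6-3=14
Step 4: prey: 72+28-20=80; pred: 14+10-4=20
Step 5: prey: 80+32-32=80; pred: 20+16-6=30
Step 6: prey: 80+32-48=64; pred: 30+24-9=45
Step 7: prey: 64+25-57=32; pred: 45+28-13=60
Step 8: prey: 32+12-38=6; pred: 60+19-18=61
Step 9: prey: 6+2-7=1; pred: 61+3-18=46
Step 10: prey: 1+0-0=1; pred: 46+0-13=33
Step 11: prey: 1+0-0=1; pred: 33+0-9=24
Step 12: prey: 1+0-0=1; pred: 24+0-7=17
Step 13: prey: 1+0-0=1; pred: 17+0-5=12
Step 14: prey: 1+0-0=1; pred: 12+0-3=9
Step 15: prey: 1+0-0=1; pred: 9+0-2=7
No extinction within 15 steps

Answer: 16 both-alive 1 7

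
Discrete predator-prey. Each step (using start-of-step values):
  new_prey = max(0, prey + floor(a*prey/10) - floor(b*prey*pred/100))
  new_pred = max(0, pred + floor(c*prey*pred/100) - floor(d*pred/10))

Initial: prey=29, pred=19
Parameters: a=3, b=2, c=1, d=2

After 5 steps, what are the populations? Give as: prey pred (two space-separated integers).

Answer: 13 22

Derivation:
Step 1: prey: 29+8-11=26; pred: 19+5-3=21
Step 2: prey: 26+7-10=23; pred: 21+5-4=22
Step 3: prey: 23+6-10=19; pred: 22+5-4=23
Step 4: prey: 19+5-8=16; pred: 23+4-4=23
Step 5: prey: 16+4-7=13; pred: 23+3-4=22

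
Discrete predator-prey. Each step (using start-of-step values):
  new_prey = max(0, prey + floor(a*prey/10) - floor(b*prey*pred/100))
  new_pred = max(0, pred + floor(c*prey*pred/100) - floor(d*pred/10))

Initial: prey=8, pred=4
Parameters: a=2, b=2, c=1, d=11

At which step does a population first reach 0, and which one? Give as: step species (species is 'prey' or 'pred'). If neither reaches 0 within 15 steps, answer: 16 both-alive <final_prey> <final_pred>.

Answer: 1 pred

Derivation:
Step 1: prey: 8+1-0=9; pred: 4+0-4=0
First extinction: pred at step 1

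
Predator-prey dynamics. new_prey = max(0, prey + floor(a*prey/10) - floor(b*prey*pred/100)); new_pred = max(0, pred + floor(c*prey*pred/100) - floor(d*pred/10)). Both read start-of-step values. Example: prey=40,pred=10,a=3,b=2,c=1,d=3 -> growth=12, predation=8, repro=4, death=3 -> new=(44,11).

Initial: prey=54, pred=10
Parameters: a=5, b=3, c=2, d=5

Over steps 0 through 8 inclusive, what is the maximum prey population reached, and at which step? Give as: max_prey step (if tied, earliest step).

Answer: 68 2

Derivation:
Step 1: prey: 54+27-16=65; pred: 10+10-5=15
Step 2: prey: 65+32-29=68; pred: 15+19-7=27
Step 3: prey: 68+34-55=47; pred: 27+36-13=50
Step 4: prey: 47+23-70=0; pred: 50+47-25=72
Step 5: prey: 0+0-0=0; pred: 72+0-36=36
Step 6: prey: 0+0-0=0; pred: 36+0-18=18
Step 7: prey: 0+0-0=0; pred: 18+0-9=9
Step 8: prey: 0+0-0=0; pred: 9+0-4=5
Max prey = 68 at step 2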